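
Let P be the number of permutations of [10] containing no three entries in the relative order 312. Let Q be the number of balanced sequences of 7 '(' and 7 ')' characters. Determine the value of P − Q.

16367

Permutations of [n] avoiding any single length-3 pattern are counted by C_n; here n = 10. So P = C_10 = 16796.
A balanced arrangement of 7 bracket pairs is a Dyck word of semilength 7, so the count is C_7. So Q = C_7 = 429.
P − Q = 16796 − 429 = 16367.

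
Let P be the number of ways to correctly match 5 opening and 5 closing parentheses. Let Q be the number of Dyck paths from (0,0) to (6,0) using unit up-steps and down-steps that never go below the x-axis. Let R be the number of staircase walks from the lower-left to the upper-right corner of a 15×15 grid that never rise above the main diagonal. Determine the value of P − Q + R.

A balanced arrangement of 5 bracket pairs is a Dyck word of semilength 5, so the count is C_5. So P = C_5 = 42.
Dyck paths of semilength n (length 2n) are counted by C_n; here n = 3. So Q = C_3 = 5.
Sub-diagonal monotone paths from (0,0) to (15,15) biject with Dyck paths of semilength 15, giving C_15. So R = C_15 = 9694845.
P − Q + R = 42 − 5 + 9694845 = 9694882.

9694882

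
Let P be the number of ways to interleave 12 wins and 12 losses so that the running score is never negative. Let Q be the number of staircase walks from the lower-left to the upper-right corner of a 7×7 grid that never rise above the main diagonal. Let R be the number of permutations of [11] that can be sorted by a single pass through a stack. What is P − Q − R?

Reading a vote for the leader as '(' and for the other as ')' turns such a sequence into a balanced string of 12 pairs, so the count is C_12. So P = C_12 = 208012.
Sub-diagonal monotone paths from (0,0) to (7,7) biject with Dyck paths of semilength 7, giving C_7. So Q = C_7 = 429.
Stack-sortable permutations are exactly the 231-avoiding ones, counted by C_n; here n = 11. So R = C_11 = 58786.
P − Q − R = 208012 − 429 − 58786 = 148797.

148797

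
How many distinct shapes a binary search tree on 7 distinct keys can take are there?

Rooted binary trees with 7 nodes (each child slot possibly empty) number C_7.
C_7 = C_6 · 2(2·6+1)/(6+2) = 132 · 26/8 = 429.

429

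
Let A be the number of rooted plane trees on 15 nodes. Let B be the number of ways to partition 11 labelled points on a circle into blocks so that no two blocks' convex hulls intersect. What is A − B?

2615654

A rooted plane tree on 15 nodes has 14 edges, and such trees are counted by C_14. So A = C_14 = 2674440.
Non-crossing partitions of an n-element set are counted by C_n; here n = 11. So B = C_11 = 58786.
A − B = 2674440 − 58786 = 2615654.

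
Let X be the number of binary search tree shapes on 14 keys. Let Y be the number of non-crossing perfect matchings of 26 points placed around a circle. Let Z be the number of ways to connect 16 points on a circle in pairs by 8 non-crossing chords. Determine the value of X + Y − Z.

3415910

Binary trees (left/right distinguished) on n nodes are counted by C_n; here n = 14. So X = C_14 = 2674440.
Non-crossing perfect matchings of 2n points on a circle are counted by C_n; with 26 points, n = 13. So Y = C_13 = 742900.
Pairing 16 circle points by 8 non-crossing chords gives C_8 matchings. So Z = C_8 = 1430.
X + Y − Z = 2674440 + 742900 − 1430 = 3415910.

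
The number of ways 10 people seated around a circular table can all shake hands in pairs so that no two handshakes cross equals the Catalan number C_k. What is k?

5

With 10 = 2·5 people, non-crossing handshake pairings are non-crossing perfect matchings on a circle, counted by C_5.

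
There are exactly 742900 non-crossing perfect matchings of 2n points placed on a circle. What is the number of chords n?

Non-crossing pairings of 2n points on a circle are counted by C_n. Since C_13 = 742900, the index is 13.

13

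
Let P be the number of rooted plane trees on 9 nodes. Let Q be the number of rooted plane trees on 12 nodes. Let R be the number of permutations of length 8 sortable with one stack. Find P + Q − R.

Rooted ordered (plane) trees on m nodes have m−1 edges and are counted by C_{m−1}; m = 9 gives C_8. So P = C_8 = 1430.
A rooted plane tree on 12 nodes has 11 edges, and such trees are counted by C_11. So Q = C_11 = 58786.
By Knuth's characterisation, the stack-sortable permutations of length 8 are the 231-avoiders, numbering C_8. So R = C_8 = 1430.
P + Q − R = 1430 + 58786 − 1430 = 58786.

58786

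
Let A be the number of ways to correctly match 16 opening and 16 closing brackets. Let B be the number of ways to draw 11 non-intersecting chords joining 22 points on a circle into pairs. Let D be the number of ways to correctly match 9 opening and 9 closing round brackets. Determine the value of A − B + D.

35303746

With 16 pairs the number of balanced bracket strings is the Catalan number C_16. So A = C_16 = 35357670.
Non-crossing perfect matchings of 2n points on a circle are counted by C_n; with 22 points, n = 11. So B = C_11 = 58786.
Balanced strings of n pairs of brackets are counted by C_n; here n = 9. So D = C_9 = 4862.
A − B + D = 35357670 − 58786 + 4862 = 35303746.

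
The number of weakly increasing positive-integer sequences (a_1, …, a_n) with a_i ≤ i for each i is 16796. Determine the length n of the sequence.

10

Such sub-staircase sequences of length n are counted by C_n. Since C_10 = 16796, the index is 10.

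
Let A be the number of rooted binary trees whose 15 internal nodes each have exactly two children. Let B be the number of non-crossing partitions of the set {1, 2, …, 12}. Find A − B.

Full binary trees with n internal nodes are counted by C_n; here n = 15. So A = C_15 = 9694845.
The non-crossing partitions of [12] form a lattice of size C_12. So B = C_12 = 208012.
A − B = 9694845 − 208012 = 9486833.

9486833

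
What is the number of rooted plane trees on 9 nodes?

A rooted plane tree on 9 nodes has 8 edges, and such trees are counted by C_8.
C_8 = C(16,8)/9 = 12870/9 = 1430.

1430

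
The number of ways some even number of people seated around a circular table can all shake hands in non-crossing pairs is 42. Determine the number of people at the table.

Non-crossing handshake pairings of 2n people are counted by C_n, and C_5 = 42.
So n = 5, and there are 2n = 10 people.

10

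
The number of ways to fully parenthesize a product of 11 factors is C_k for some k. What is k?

10

Bracketing 11 factors into binary products is counted by C_{11−1} = C_10.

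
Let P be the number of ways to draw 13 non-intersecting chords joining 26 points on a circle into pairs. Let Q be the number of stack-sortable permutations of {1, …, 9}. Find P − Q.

Non-crossing perfect matchings of 2n points on a circle are counted by C_n; with 26 points, n = 13. So P = C_13 = 742900.
By Knuth's characterisation, the stack-sortable permutations of length 9 are the 231-avoiders, numbering C_9. So Q = C_9 = 4862.
P − Q = 742900 − 4862 = 738038.

738038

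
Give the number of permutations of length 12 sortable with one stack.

By Knuth's characterisation, the stack-sortable permutations of length 12 are the 231-avoiders, numbering C_12.
C_12 = C_11 · 2(2·11+1)/(11+2) = 58786 · 46/13 = 208012.

208012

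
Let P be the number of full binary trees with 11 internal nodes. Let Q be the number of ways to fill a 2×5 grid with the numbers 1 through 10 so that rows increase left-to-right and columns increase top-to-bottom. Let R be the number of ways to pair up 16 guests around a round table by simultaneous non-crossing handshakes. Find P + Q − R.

57398

The number of full binary trees on 11 internal nodes is the Catalan number C_11. So P = C_11 = 58786.
By the hook-length formula (or a Dyck-path bijection), SYT of shape 2×5 number C_5. So Q = C_5 = 42.
With 16 = 2·8 people, non-crossing handshake pairings are non-crossing perfect matchings on a circle, counted by C_8. So R = C_8 = 1430.
P + Q − R = 58786 + 42 − 1430 = 57398.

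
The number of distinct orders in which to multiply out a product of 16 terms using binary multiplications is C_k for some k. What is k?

Ways to associate a product of 16 factors correspond to binary trees on 16 leaves, so the count is C_15.

15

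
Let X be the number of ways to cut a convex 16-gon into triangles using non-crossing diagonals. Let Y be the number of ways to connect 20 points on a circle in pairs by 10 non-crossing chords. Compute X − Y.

The number of triangulations of a 16-gon is the Catalan number C_14 (index = sides − 2). So X = C_14 = 2674440.
Non-crossing perfect matchings of 2n points on a circle are counted by C_n; with 20 points, n = 10. So Y = C_10 = 16796.
X − Y = 2674440 − 16796 = 2657644.

2657644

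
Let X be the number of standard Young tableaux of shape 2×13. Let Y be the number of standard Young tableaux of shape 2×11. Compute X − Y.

By the hook-length formula (or a Dyck-path bijection), SYT of shape 2×13 number C_13. So X = C_13 = 742900.
By the hook-length formula (or a Dyck-path bijection), SYT of shape 2×11 number C_11. So Y = C_11 = 58786.
X − Y = 742900 − 58786 = 684114.

684114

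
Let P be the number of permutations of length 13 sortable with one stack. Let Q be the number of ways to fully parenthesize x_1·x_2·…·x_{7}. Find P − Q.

742768

By Knuth's characterisation, the stack-sortable permutations of length 13 are the 231-avoiders, numbering C_13. So P = C_13 = 742900.
Ways to associate a product of 7 factors correspond to binary trees on 7 leaves, so the count is C_6. So Q = C_6 = 132.
P − Q = 742900 − 132 = 742768.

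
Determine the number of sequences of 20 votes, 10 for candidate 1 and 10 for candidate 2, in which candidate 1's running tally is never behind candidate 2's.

16796

Ballot sequences with n votes each where one side never trails are Dyck words, counted by C_n; here n = 10.
C_10 = C_9 · 2(2·9+1)/(9+2) = 4862 · 38/11 = 16796.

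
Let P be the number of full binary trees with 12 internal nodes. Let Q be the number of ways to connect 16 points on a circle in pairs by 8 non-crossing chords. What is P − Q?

206582

The number of full binary trees on 12 internal nodes is the Catalan number C_12. So P = C_12 = 208012.
Non-crossing perfect matchings of 2n points on a circle are counted by C_n; with 16 points, n = 8. So Q = C_8 = 1430.
P − Q = 208012 − 1430 = 206582.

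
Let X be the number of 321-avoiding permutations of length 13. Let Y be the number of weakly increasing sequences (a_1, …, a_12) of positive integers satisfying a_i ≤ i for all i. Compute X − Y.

Permutations of [n] avoiding any single length-3 pattern are counted by C_n; here n = 13. So X = C_13 = 742900.
Such sub-staircase sequences of length n are counted by C_n; here n = 12. So Y = C_12 = 208012.
X − Y = 742900 − 208012 = 534888.

534888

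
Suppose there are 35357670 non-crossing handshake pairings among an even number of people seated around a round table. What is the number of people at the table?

Non-crossing handshake pairings of 2n people are counted by C_n. Since C_16 = 35357670, the index is 16.
So n = 16, and there are 2n = 32 people.

32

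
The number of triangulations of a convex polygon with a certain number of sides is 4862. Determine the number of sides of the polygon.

Triangulations of a convex m-gon are counted by C_{m−2}; 4862 = C_9.
So m − 2 = 9, giving m = 11 sides.

11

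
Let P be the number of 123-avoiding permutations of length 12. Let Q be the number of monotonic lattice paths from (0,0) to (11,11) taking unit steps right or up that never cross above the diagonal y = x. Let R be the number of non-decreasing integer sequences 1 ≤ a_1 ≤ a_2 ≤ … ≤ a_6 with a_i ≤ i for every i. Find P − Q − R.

For any fixed pattern of length 3, the pattern-avoiding permutations of [12] number C_12. So P = C_12 = 208012.
Sub-diagonal monotone paths from (0,0) to (11,11) biject with Dyck paths of semilength 11, giving C_11. So Q = C_11 = 58786.
Such sub-staircase sequences of length n are counted by C_n; here n = 6. So R = C_6 = 132.
P − Q − R = 208012 − 58786 − 132 = 149094.

149094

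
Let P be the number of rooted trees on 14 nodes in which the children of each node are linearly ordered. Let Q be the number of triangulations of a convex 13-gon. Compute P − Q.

A rooted plane tree on 14 nodes has 13 edges, and such trees are counted by C_13. So P = C_13 = 742900.
The number of triangulations of a 13-gon is the Catalan number C_11 (index = sides − 2). So Q = C_11 = 58786.
P − Q = 742900 − 58786 = 684114.

684114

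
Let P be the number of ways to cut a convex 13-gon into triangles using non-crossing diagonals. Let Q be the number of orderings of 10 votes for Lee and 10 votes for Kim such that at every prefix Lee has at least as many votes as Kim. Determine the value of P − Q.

A convex 13-gon is triangulated into 11 triangles, and the number of such triangulations is the Catalan number C_{13−2} = C_11. So P = C_11 = 58786.
Ballot sequences with n votes each where one side never trails are Dyck words, counted by C_n; here n = 10. So Q = C_10 = 16796.
P − Q = 58786 − 16796 = 41990.

41990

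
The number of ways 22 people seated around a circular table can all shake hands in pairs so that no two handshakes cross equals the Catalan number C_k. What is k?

With 22 = 2·11 people, non-crossing handshake pairings are non-crossing perfect matchings on a circle, counted by C_11.

11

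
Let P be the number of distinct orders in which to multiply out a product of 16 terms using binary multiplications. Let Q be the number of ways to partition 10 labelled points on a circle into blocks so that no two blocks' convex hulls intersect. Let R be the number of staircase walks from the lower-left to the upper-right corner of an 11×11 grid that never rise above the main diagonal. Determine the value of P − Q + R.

9736835

Bracketing 16 factors into binary products is counted by C_{16−1} = C_15. So P = C_15 = 9694845.
Non-crossing partitions of an n-element set are counted by C_n; here n = 10. So Q = C_10 = 16796.
Sub-diagonal monotone paths from (0,0) to (11,11) biject with Dyck paths of semilength 11, giving C_11. So R = C_11 = 58786.
P − Q + R = 9694845 − 16796 + 58786 = 9736835.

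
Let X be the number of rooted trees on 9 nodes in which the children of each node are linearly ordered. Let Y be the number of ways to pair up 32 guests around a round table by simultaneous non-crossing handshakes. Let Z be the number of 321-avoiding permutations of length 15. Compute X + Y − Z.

A rooted plane tree on 9 nodes has 8 edges, and such trees are counted by C_8. So X = C_8 = 1430.
With 32 = 2·16 people, non-crossing handshake pairings are non-crossing perfect matchings on a circle, counted by C_16. So Y = C_16 = 35357670.
For any fixed pattern of length 3, the pattern-avoiding permutations of [15] number C_15. So Z = C_15 = 9694845.
X + Y − Z = 1430 + 35357670 − 9694845 = 25664255.

25664255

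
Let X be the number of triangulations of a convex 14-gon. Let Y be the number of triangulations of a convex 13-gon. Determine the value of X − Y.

149226

The number of triangulations of a 14-gon is the Catalan number C_12 (index = sides − 2). So X = C_12 = 208012.
A convex 13-gon is triangulated into 11 triangles, and the number of such triangulations is the Catalan number C_{13−2} = C_11. So Y = C_11 = 58786.
X − Y = 208012 − 58786 = 149226.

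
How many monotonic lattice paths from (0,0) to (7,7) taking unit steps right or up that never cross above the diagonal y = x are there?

429

Sub-diagonal monotone paths from (0,0) to (7,7) biject with Dyck paths of semilength 7, giving C_7.
C_7 = 429.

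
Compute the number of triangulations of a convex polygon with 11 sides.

Triangulations of a convex m-gon are counted by C_{m−2}; with m = 11 this is C_9.
C_9 = 4862.

4862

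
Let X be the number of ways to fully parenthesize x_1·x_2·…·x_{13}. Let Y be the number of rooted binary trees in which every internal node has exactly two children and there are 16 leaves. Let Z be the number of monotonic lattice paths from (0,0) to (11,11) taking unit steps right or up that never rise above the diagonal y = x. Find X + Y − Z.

9844071

Ways to associate a product of 13 factors correspond to binary trees on 13 leaves, so the count is C_12. So X = C_12 = 208012.
Full binary trees with 16 leaves have 16−1 = 15 internal nodes, so there are C_15 of them. So Y = C_15 = 9694845.
Sub-diagonal monotone paths from (0,0) to (11,11) biject with Dyck paths of semilength 11, giving C_11. So Z = C_11 = 58786.
X + Y − Z = 208012 + 9694845 − 58786 = 9844071.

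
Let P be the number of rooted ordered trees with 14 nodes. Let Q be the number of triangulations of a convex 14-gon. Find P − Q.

Rooted ordered (plane) trees on m nodes have m−1 edges and are counted by C_{m−1}; m = 14 gives C_13. So P = C_13 = 742900.
A convex 14-gon is triangulated into 12 triangles, and the number of such triangulations is the Catalan number C_{14−2} = C_12. So Q = C_12 = 208012.
P − Q = 742900 − 208012 = 534888.

534888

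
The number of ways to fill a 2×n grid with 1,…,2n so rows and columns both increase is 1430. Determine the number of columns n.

Standard Young tableaux of shape 2×n are counted by C_n; 1430 = C_8.

8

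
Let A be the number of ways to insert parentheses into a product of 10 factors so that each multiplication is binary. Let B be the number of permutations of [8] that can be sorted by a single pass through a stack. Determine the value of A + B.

Ways to associate a product of 10 factors correspond to binary trees on 10 leaves, so the count is C_9. So A = C_9 = 4862.
Stack-sortable permutations are exactly the 231-avoiding ones, counted by C_n; here n = 8. So B = C_8 = 1430.
A + B = 4862 + 1430 = 6292.

6292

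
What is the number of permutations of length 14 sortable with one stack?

2674440

Stack-sortable permutations are exactly the 231-avoiding ones, counted by C_n; here n = 14.
C_14 = 2674440.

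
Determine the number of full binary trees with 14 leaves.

A full binary tree with L leaves has L−1 internal nodes and is counted by C_{L−1}; L = 14 gives C_13.
C_13 = C_12 · 2(2·12+1)/(12+2) = 208012 · 50/14 = 742900.

742900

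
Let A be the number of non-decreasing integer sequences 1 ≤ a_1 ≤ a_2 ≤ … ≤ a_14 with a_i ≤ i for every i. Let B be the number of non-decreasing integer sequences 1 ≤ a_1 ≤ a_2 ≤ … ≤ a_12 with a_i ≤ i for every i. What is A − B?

Such sub-staircase sequences of length n are counted by C_n; here n = 14. So A = C_14 = 2674440.
Weakly increasing sequences with a_i ≤ i biject with Dyck paths of semilength 12, so there are C_12. So B = C_12 = 208012.
A − B = 2674440 − 208012 = 2466428.

2466428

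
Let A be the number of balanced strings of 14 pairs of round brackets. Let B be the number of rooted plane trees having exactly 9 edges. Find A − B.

2669578

A balanced arrangement of 14 bracket pairs is a Dyck word of semilength 14, so the count is C_14. So A = C_14 = 2674440.
A rooted plane tree with 9 edges has 10 nodes, and the count is C_9. So B = C_9 = 4862.
A − B = 2674440 − 4862 = 2669578.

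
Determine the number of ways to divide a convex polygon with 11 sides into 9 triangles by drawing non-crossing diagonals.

4862

Triangulations of a convex m-gon are counted by C_{m−2}; with m = 11 this is C_9.
C_9 = C_8 · 2(2·8+1)/(8+2) = 1430 · 34/10 = 4862.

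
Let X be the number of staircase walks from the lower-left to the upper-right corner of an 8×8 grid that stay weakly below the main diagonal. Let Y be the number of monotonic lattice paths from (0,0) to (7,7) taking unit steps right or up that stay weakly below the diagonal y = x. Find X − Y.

1001

Sub-diagonal monotone paths from (0,0) to (8,8) biject with Dyck paths of semilength 8, giving C_8. So X = C_8 = 1430.
Sub-diagonal monotone paths from (0,0) to (7,7) biject with Dyck paths of semilength 7, giving C_7. So Y = C_7 = 429.
X − Y = 1430 − 429 = 1001.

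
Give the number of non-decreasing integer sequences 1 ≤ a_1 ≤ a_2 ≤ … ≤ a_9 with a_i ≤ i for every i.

Weakly increasing sequences with a_i ≤ i biject with Dyck paths of semilength 9, so there are C_9.
C_9 = 4862.

4862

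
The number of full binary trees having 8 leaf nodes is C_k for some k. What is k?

7

Full binary trees with 8 leaves have 8−1 = 7 internal nodes, so there are C_7 of them.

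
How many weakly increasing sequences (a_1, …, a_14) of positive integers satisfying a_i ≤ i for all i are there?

Such sub-staircase sequences of length n are counted by C_n; here n = 14.
C_14 = C_13 · 2(2·13+1)/(13+2) = 742900 · 54/15 = 2674440.

2674440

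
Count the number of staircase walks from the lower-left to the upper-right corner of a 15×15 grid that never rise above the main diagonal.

Monotone paths in an n×n grid that stay weakly below the diagonal are counted by C_n; here n = 15.
C_15 = C_14 · 2(2·14+1)/(14+2) = 2674440 · 58/16 = 9694845.

9694845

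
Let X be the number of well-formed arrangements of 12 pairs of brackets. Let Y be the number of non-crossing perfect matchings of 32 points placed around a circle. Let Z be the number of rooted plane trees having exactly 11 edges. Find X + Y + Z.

With 12 pairs the number of balanced bracket strings is the Catalan number C_12. So X = C_12 = 208012.
Non-crossing perfect matchings of 2n points on a circle are counted by C_n; with 32 points, n = 16. So Y = C_16 = 35357670.
Rooted ordered trees with n edges are counted by C_n; here n = 11. So Z = C_11 = 58786.
X + Y + Z = 208012 + 35357670 + 58786 = 35624468.

35624468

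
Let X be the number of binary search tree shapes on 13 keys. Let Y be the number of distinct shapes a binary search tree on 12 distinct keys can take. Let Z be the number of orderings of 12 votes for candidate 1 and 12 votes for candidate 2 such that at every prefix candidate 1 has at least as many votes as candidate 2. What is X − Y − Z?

There are C_n binary search tree shapes on n keys; with n = 13 that is C_13. So X = C_13 = 742900.
Rooted binary trees with 12 nodes (each child slot possibly empty) number C_12. So Y = C_12 = 208012.
Reading a vote for the leader as '(' and for the other as ')' turns such a sequence into a balanced string of 12 pairs, so the count is C_12. So Z = C_12 = 208012.
X − Y − Z = 742900 − 208012 − 208012 = 326876.

326876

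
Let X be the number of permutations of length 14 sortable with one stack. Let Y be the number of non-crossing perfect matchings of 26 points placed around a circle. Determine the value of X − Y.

1931540

By Knuth's characterisation, the stack-sortable permutations of length 14 are the 231-avoiders, numbering C_14. So X = C_14 = 2674440.
Pairing 26 circle points by 13 non-crossing chords gives C_13 matchings. So Y = C_13 = 742900.
X − Y = 2674440 − 742900 = 1931540.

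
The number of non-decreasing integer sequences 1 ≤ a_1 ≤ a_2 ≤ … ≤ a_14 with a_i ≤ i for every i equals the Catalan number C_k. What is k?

Weakly increasing sequences with a_i ≤ i biject with Dyck paths of semilength 14, so there are C_14.

14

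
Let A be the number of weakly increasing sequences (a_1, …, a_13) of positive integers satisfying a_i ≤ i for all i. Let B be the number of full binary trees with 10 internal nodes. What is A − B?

Weakly increasing sequences with a_i ≤ i biject with Dyck paths of semilength 13, so there are C_13. So A = C_13 = 742900.
The number of full binary trees on 10 internal nodes is the Catalan number C_10. So B = C_10 = 16796.
A − B = 742900 − 16796 = 726104.

726104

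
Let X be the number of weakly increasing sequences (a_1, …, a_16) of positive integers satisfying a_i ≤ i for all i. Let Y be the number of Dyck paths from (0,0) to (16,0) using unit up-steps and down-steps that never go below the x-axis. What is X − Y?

Such sub-staircase sequences of length n are counted by C_n; here n = 16. So X = C_16 = 35357670.
A Dyck path with 8 up-steps and 8 down-steps has semilength 8, so there are C_8 of them. So Y = C_8 = 1430.
X − Y = 35357670 − 1430 = 35356240.

35356240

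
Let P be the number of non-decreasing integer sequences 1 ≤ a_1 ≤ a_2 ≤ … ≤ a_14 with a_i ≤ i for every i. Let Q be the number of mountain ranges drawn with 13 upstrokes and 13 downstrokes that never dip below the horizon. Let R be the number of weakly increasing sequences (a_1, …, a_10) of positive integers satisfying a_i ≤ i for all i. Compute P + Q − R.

Weakly increasing sequences with a_i ≤ i biject with Dyck paths of semilength 14, so there are C_14. So P = C_14 = 2674440.
A Dyck path with 13 up-steps and 13 down-steps has semilength 13, so there are C_13 of them. So Q = C_13 = 742900.
Such sub-staircase sequences of length n are counted by C_n; here n = 10. So R = C_10 = 16796.
P + Q − R = 2674440 + 742900 − 16796 = 3400544.

3400544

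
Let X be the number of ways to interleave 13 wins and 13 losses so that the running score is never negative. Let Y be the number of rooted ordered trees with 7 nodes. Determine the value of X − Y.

Ballot sequences with n votes each where one side never trails are Dyck words, counted by C_n; here n = 13. So X = C_13 = 742900.
A rooted plane tree on 7 nodes has 6 edges, and such trees are counted by C_6. So Y = C_6 = 132.
X − Y = 742900 − 132 = 742768.

742768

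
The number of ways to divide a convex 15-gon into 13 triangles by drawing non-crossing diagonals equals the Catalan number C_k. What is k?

The number of triangulations of a 15-gon is the Catalan number C_13 (index = sides − 2).

13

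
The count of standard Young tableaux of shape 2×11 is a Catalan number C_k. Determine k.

By the hook-length formula (or a Dyck-path bijection), SYT of shape 2×11 number C_11.

11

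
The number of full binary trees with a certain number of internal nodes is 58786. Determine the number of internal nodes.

Full binary trees with n internal nodes are counted by C_n; 58786 = C_11.

11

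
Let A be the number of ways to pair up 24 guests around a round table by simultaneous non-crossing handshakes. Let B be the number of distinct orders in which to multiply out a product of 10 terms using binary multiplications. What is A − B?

203150

Non-crossing handshake pairings of 2n people are counted by C_n; 24 people gives n = 12. So A = C_12 = 208012.
Ways to associate a product of 10 factors correspond to binary trees on 10 leaves, so the count is C_9. So B = C_9 = 4862.
A − B = 208012 − 4862 = 203150.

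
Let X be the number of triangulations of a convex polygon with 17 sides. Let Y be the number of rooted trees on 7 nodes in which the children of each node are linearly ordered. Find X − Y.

9694713

The number of triangulations of a 17-gon is the Catalan number C_15 (index = sides − 2). So X = C_15 = 9694845.
Rooted ordered (plane) trees on m nodes have m−1 edges and are counted by C_{m−1}; m = 7 gives C_6. So Y = C_6 = 132.
X − Y = 9694845 − 132 = 9694713.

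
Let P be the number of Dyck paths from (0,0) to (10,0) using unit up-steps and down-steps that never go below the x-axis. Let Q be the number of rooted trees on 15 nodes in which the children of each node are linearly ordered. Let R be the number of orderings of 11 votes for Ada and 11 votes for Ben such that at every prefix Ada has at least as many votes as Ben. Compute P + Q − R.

Dyck paths of semilength n (length 2n) are counted by C_n; here n = 5. So P = C_5 = 42.
Rooted ordered (plane) trees on m nodes have m−1 edges and are counted by C_{m−1}; m = 15 gives C_14. So Q = C_14 = 2674440.
Ballot sequences with n votes each where one side never trails are Dyck words, counted by C_n; here n = 11. So R = C_11 = 58786.
P + Q − R = 42 + 2674440 − 58786 = 2615696.

2615696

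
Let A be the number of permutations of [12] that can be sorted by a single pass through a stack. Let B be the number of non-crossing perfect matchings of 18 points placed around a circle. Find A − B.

By Knuth's characterisation, the stack-sortable permutations of length 12 are the 231-avoiders, numbering C_12. So A = C_12 = 208012.
Pairing 18 circle points by 9 non-crossing chords gives C_9 matchings. So B = C_9 = 4862.
A − B = 208012 − 4862 = 203150.

203150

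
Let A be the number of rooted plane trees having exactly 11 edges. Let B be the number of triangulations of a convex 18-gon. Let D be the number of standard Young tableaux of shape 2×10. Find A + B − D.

A rooted plane tree with 11 edges has 12 nodes, and the count is C_11. So A = C_11 = 58786.
The number of triangulations of an 18-gon is the Catalan number C_16 (index = sides − 2). So B = C_16 = 35357670.
By the hook-length formula (or a Dyck-path bijection), SYT of shape 2×10 number C_10. So D = C_10 = 16796.
A + B − D = 58786 + 35357670 − 16796 = 35399660.

35399660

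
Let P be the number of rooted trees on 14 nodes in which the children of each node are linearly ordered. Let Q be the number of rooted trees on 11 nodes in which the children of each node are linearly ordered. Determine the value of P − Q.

726104

A rooted plane tree on 14 nodes has 13 edges, and such trees are counted by C_13. So P = C_13 = 742900.
A rooted plane tree on 11 nodes has 10 edges, and such trees are counted by C_10. So Q = C_10 = 16796.
P − Q = 742900 − 16796 = 726104.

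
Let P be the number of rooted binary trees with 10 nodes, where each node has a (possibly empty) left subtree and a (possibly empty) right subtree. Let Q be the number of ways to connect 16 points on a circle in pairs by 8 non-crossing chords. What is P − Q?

Rooted binary trees with 10 nodes (each child slot possibly empty) number C_10. So P = C_10 = 16796.
Pairing 16 circle points by 8 non-crossing chords gives C_8 matchings. So Q = C_8 = 1430.
P − Q = 16796 − 1430 = 15366.

15366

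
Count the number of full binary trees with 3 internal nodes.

The number of full binary trees on 3 internal nodes is the Catalan number C_3.
C_3 = 5.

5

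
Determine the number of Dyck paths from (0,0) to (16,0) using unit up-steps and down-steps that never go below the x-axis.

Paths of 8 up- and 8 down-steps that never dip below the axis are Dyck paths; their count is C_8.
C_8 = C(16,8)/9 = 12870/9 = 1430.

1430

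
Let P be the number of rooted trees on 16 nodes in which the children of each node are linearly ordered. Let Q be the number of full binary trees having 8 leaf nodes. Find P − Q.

Rooted ordered (plane) trees on m nodes have m−1 edges and are counted by C_{m−1}; m = 16 gives C_15. So P = C_15 = 9694845.
A full binary tree with L leaves has L−1 internal nodes and is counted by C_{L−1}; L = 8 gives C_7. So Q = C_7 = 429.
P − Q = 9694845 − 429 = 9694416.

9694416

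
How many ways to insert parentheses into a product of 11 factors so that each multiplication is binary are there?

Ways to associate a product of 11 factors correspond to binary trees on 11 leaves, so the count is C_10.
C_10 = C(20,10)/11 = 184756/11 = 16796.

16796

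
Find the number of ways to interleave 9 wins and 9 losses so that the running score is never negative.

4862

Ballot sequences with n votes each where one side never trails are Dyck words, counted by C_n; here n = 9.
C_9 = C_8 · 2(2·8+1)/(8+2) = 1430 · 34/10 = 4862.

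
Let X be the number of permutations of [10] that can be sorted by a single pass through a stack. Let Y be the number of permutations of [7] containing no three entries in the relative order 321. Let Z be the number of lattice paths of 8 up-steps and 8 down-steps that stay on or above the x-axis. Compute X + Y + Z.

18655

By Knuth's characterisation, the stack-sortable permutations of length 10 are the 231-avoiders, numbering C_10. So X = C_10 = 16796.
Permutations of [n] avoiding any single length-3 pattern are counted by C_n; here n = 7. So Y = C_7 = 429.
A Dyck path with 8 up-steps and 8 down-steps has semilength 8, so there are C_8 of them. So Z = C_8 = 1430.
X + Y + Z = 16796 + 429 + 1430 = 18655.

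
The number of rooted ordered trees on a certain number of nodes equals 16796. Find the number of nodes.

11

Rooted ordered trees on m nodes are counted by C_{m−1}, and C_10 = 16796.
So the index is 10, and the number of nodes is 10 + 1 = 11.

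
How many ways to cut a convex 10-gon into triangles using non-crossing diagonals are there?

1430

A convex 10-gon is triangulated into 8 triangles, and the number of such triangulations is the Catalan number C_{10−2} = C_8.
C_8 = 1430.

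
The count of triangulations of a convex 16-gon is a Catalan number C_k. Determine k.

Triangulations of a convex m-gon are counted by C_{m−2}; with m = 16 this is C_14.

14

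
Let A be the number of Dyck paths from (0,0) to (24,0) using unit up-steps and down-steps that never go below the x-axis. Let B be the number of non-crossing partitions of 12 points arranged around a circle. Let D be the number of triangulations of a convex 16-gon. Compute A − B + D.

2674440

Paths of 12 up- and 12 down-steps that never dip below the axis are Dyck paths; their count is C_12. So A = C_12 = 208012.
The non-crossing partitions of [12] form a lattice of size C_12. So B = C_12 = 208012.
A convex 16-gon is triangulated into 14 triangles, and the number of such triangulations is the Catalan number C_{16−2} = C_14. So D = C_14 = 2674440.
A − B + D = 208012 − 208012 + 2674440 = 2674440.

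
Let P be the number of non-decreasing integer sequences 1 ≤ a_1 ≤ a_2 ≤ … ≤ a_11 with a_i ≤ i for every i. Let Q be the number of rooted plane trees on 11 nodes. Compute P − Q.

41990

Such sub-staircase sequences of length n are counted by C_n; here n = 11. So P = C_11 = 58786.
A rooted plane tree on 11 nodes has 10 edges, and such trees are counted by C_10. So Q = C_10 = 16796.
P − Q = 58786 − 16796 = 41990.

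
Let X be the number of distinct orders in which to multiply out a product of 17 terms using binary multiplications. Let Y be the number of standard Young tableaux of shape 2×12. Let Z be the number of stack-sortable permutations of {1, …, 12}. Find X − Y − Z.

34941646

Bracketing 17 factors into binary products is counted by C_{17−1} = C_16. So X = C_16 = 35357670.
By the hook-length formula (or a Dyck-path bijection), SYT of shape 2×12 number C_12. So Y = C_12 = 208012.
By Knuth's characterisation, the stack-sortable permutations of length 12 are the 231-avoiders, numbering C_12. So Z = C_12 = 208012.
X − Y − Z = 35357670 − 208012 − 208012 = 34941646.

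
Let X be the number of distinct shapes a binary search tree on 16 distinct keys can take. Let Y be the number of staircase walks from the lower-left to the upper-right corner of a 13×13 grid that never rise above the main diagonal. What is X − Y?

Binary trees (left/right distinguished) on n nodes are counted by C_n; here n = 16. So X = C_16 = 35357670.
Sub-diagonal monotone paths from (0,0) to (13,13) biject with Dyck paths of semilength 13, giving C_13. So Y = C_13 = 742900.
X − Y = 35357670 − 742900 = 34614770.

34614770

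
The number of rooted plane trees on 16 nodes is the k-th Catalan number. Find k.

15

A rooted plane tree on 16 nodes has 15 edges, and such trees are counted by C_15.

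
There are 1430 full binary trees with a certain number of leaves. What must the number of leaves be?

Full binary trees with L leaves are counted by C_{L−1}; 1430 = C_8.
So the index is 8, and the number of leaves is 8 + 1 = 9.

9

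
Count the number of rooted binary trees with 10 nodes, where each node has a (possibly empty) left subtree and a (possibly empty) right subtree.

16796

Rooted binary trees with 10 nodes (each child slot possibly empty) number C_10.
C_10 = C_9 · 2(2·9+1)/(9+2) = 4862 · 38/11 = 16796.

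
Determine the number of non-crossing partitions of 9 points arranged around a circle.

4862

The non-crossing partitions of [9] form a lattice of size C_9.
C_9 = 4862.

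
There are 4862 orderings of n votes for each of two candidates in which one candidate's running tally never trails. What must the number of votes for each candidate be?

9

Such ballot sequences with n votes each are counted by C_n. The Catalan number equal to 4862 is C_9.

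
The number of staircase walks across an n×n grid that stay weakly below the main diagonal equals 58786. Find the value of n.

Such diagonal-avoiding paths in an n×n grid are counted by C_n. The Catalan number equal to 58786 is C_11.

11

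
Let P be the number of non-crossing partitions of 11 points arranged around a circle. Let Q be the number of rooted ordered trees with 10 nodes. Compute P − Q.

53924

Non-crossing partitions of an n-element set are counted by C_n; here n = 11. So P = C_11 = 58786.
A rooted plane tree on 10 nodes has 9 edges, and such trees are counted by C_9. So Q = C_9 = 4862.
P − Q = 58786 − 4862 = 53924.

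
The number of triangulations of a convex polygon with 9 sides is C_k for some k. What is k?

7

The number of triangulations of a 9-gon is the Catalan number C_7 (index = sides − 2).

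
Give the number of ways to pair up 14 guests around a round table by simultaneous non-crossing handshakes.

429

Non-crossing handshake pairings of 2n people are counted by C_n; 14 people gives n = 7.
C_7 = C(14,7)/8 = 3432/8 = 429.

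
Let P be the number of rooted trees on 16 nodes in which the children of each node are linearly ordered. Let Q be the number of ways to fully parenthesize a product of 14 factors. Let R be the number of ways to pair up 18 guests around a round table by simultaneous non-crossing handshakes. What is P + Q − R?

10432883

Rooted ordered (plane) trees on m nodes have m−1 edges and are counted by C_{m−1}; m = 16 gives C_15. So P = C_15 = 9694845.
Bracketing 14 factors into binary products is counted by C_{14−1} = C_13. So Q = C_13 = 742900.
With 18 = 2·9 people, non-crossing handshake pairings are non-crossing perfect matchings on a circle, counted by C_9. So R = C_9 = 4862.
P + Q − R = 9694845 + 742900 − 4862 = 10432883.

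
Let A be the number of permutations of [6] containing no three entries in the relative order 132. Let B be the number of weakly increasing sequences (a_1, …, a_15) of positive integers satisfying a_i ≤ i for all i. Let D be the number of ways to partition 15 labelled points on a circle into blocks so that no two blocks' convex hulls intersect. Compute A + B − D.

For any fixed pattern of length 3, the pattern-avoiding permutations of [6] number C_6. So A = C_6 = 132.
Such sub-staircase sequences of length n are counted by C_n; here n = 15. So B = C_15 = 9694845.
The non-crossing partitions of [15] form a lattice of size C_15. So D = C_15 = 9694845.
A + B − D = 132 + 9694845 − 9694845 = 132.

132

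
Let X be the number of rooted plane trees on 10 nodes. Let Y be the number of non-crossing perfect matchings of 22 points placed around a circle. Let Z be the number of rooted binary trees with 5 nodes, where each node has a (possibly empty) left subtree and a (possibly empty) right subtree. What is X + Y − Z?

A rooted plane tree on 10 nodes has 9 edges, and such trees are counted by C_9. So X = C_9 = 4862.
Pairing 22 circle points by 11 non-crossing chords gives C_11 matchings. So Y = C_11 = 58786.
Binary trees (left/right distinguished) on n nodes are counted by C_n; here n = 5. So Z = C_5 = 42.
X + Y − Z = 4862 + 58786 − 42 = 63606.

63606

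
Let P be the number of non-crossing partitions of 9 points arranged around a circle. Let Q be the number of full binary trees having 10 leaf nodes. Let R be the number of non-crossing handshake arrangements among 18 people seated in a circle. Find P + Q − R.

Non-crossing partitions of an n-element set are counted by C_n; here n = 9. So P = C_9 = 4862.
Full binary trees with 10 leaves have 10−1 = 9 internal nodes, so there are C_9 of them. So Q = C_9 = 4862.
With 18 = 2·9 people, non-crossing handshake pairings are non-crossing perfect matchings on a circle, counted by C_9. So R = C_9 = 4862.
P + Q − R = 4862 + 4862 − 4862 = 4862.

4862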